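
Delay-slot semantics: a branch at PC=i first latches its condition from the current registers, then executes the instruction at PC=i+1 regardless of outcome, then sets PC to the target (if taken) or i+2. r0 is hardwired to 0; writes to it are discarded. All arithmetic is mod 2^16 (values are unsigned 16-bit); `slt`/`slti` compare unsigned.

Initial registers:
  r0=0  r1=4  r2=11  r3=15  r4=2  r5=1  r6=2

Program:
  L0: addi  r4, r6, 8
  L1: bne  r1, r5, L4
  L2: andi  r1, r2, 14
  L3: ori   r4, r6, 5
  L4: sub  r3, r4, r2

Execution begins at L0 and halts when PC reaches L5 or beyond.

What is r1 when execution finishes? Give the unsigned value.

#0 addi  r4, r6, 8 ; 0/4/11/15/10/1/2
#1 bne  r1, r5, L4 ; 0/4/11/15/10/1/2 ; →target
#2 andi  r1, r2, 14 ; 0/10/11/15/10/1/2
#4 sub  r3, r4, r2 ; 0/10/11/65535/10/1/2

10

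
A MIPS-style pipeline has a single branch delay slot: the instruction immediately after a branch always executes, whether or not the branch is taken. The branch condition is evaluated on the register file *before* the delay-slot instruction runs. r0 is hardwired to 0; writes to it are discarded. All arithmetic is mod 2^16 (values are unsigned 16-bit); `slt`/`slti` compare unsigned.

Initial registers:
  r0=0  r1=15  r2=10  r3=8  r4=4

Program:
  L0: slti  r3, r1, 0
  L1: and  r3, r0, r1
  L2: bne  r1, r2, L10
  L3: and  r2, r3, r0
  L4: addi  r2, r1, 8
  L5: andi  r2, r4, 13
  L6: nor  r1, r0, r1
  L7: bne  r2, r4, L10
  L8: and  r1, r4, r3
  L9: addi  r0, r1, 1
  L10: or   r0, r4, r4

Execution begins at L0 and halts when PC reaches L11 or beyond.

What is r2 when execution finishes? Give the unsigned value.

0

PC=0  slti  r3, r1, 0        | r0=0 r1=15 r2=10 r3=0 r4=4
PC=1  and  r3, r0, r1        | r0=0 r1=15 r2=10 r3=0 r4=4
PC=2  bne  r1, r2, L10       | r0=0 r1=15 r2=10 r3=0 r4=4  [TAKEN]
PC=3  and  r2, r3, r0        | r0=0 r1=15 r2=0 r3=0 r4=4
PC=10 or   r0, r4, r4        | r0=0 r1=15 r2=0 r3=0 r4=4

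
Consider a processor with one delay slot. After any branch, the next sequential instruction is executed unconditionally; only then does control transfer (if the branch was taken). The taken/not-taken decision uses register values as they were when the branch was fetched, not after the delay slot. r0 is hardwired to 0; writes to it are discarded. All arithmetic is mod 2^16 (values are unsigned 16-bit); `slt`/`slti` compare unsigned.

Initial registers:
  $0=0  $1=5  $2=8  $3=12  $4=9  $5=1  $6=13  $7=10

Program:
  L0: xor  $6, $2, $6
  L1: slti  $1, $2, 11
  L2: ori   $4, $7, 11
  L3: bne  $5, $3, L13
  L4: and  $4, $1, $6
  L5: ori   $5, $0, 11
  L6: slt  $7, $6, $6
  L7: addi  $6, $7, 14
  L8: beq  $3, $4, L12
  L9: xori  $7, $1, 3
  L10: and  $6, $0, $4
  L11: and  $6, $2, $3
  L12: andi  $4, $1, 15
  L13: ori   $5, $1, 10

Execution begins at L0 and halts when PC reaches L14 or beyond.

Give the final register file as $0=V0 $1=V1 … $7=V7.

  step pc=0: xor  $6, $2, $6  regs=(0,5,8,12,9,1,5,10)
  step pc=1: slti  $1, $2, 11  regs=(0,1,8,12,9,1,5,10)
  step pc=2: ori   $4, $7, 11  regs=(0,1,8,12,11,1,5,10)
  step pc=3: bne  $5, $3, L13  cond=T  regs=(0,1,8,12,11,1,5,10)
  step pc=4: and  $4, $1, $6  regs=(0,1,8,12,1,1,5,10)
  step pc=13: ori   $5, $1, 10  regs=(0,1,8,12,1,11,5,10)

$0=0 $1=1 $2=8 $3=12 $4=1 $5=11 $6=5 $7=10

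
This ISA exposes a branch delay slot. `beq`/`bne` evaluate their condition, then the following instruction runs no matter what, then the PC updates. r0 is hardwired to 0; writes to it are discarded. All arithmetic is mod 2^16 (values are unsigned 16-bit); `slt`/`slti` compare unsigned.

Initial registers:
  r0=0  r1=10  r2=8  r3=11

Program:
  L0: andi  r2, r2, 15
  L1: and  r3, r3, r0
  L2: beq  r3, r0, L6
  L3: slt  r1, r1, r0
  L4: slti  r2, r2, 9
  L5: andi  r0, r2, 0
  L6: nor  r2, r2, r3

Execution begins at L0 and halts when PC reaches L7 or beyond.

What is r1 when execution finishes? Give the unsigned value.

0

  step pc=0: andi  r2, r2, 15  regs=(0,10,8,11)
  step pc=1: and  r3, r3, r0  regs=(0,10,8,0)
  step pc=2: beq  r3, r0, L6  cond=T  regs=(0,10,8,0)
  step pc=3: slt  r1, r1, r0  regs=(0,0,8,0)
  step pc=6: nor  r2, r2, r3  regs=(0,0,65527,0)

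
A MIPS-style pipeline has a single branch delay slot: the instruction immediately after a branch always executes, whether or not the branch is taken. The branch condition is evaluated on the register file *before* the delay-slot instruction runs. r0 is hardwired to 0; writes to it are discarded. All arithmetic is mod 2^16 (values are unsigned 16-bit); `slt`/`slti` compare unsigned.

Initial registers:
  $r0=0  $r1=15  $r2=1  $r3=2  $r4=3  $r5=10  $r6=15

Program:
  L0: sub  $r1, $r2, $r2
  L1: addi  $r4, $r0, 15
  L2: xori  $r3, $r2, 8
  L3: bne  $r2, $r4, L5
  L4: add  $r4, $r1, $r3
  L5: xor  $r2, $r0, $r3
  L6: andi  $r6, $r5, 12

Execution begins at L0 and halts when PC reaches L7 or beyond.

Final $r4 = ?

#0 sub  $r1, $r2, $r2 ; 0/0/1/2/3/10/15
#1 addi  $r4, $r0, 15 ; 0/0/1/2/15/10/15
#2 xori  $r3, $r2, 8 ; 0/0/1/9/15/10/15
#3 bne  $r2, $r4, L5 ; 0/0/1/9/15/10/15 ; →target
#4 add  $r4, $r1, $r3 ; 0/0/1/9/9/10/15
#5 xor  $r2, $r0, $r3 ; 0/0/9/9/9/10/15
#6 andi  $r6, $r5, 12 ; 0/0/9/9/9/10/8

9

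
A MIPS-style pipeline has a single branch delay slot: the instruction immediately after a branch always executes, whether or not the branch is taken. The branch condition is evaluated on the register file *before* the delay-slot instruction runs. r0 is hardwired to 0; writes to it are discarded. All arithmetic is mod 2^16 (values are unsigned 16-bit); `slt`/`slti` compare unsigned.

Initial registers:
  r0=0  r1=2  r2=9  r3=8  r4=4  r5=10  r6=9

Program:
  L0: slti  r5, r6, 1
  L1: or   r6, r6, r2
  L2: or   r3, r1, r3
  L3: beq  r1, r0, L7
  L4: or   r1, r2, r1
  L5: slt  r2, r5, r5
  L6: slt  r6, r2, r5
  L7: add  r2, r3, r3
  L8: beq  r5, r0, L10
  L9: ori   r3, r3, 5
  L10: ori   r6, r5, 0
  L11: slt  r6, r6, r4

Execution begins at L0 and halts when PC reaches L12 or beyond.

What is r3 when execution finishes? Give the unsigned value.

  step pc=0: slti  r5, r6, 1  regs=(0,2,9,8,4,0,9)
  step pc=1: or   r6, r6, r2  regs=(0,2,9,8,4,0,9)
  step pc=2: or   r3, r1, r3  regs=(0,2,9,10,4,0,9)
  step pc=3: beq  r1, r0, L7  cond=F  regs=(0,2,9,10,4,0,9)
  step pc=4: or   r1, r2, r1  regs=(0,11,9,10,4,0,9)
  step pc=5: slt  r2, r5, r5  regs=(0,11,0,10,4,0,9)
  step pc=6: slt  r6, r2, r5  regs=(0,11,0,10,4,0,0)
  step pc=7: add  r2, r3, r3  regs=(0,11,20,10,4,0,0)
  step pc=8: beq  r5, r0, L10  cond=T  regs=(0,11,20,10,4,0,0)
  step pc=9: ori   r3, r3, 5  regs=(0,11,20,15,4,0,0)
  step pc=10: ori   r6, r5, 0  regs=(0,11,20,15,4,0,0)
  step pc=11: slt  r6, r6, r4  regs=(0,11,20,15,4,0,1)

15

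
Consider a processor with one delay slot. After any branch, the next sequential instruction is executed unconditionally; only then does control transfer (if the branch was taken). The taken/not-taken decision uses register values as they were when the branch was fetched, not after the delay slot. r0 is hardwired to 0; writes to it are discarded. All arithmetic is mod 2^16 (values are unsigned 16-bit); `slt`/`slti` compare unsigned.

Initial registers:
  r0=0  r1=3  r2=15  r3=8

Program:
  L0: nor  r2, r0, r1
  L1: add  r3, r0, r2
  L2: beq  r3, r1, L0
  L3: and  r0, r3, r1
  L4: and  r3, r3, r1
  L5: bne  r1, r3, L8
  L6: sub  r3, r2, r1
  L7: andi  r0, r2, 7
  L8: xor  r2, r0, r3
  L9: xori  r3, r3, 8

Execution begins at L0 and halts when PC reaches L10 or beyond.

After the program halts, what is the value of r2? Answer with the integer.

[0] nor  r2, r0, r1  →  {r0:0, r1:3, r2:65532, r3:8}
[1] add  r3, r0, r2  →  {r0:0, r1:3, r2:65532, r3:65532}
[2] beq  r3, r1, L0  →  {r0:0, r1:3, r2:65532, r3:65532}  ⟨branch fallthrough⟩
[3] and  r0, r3, r1  →  {r0:0, r1:3, r2:65532, r3:65532}
[4] and  r3, r3, r1  →  {r0:0, r1:3, r2:65532, r3:0}
[5] bne  r1, r3, L8  →  {r0:0, r1:3, r2:65532, r3:0}  ⟨branch taken⟩
[6] sub  r3, r2, r1  →  {r0:0, r1:3, r2:65532, r3:65529}
[8] xor  r2, r0, r3  →  {r0:0, r1:3, r2:65529, r3:65529}
[9] xori  r3, r3, 8  →  {r0:0, r1:3, r2:65529, r3:65521}

65529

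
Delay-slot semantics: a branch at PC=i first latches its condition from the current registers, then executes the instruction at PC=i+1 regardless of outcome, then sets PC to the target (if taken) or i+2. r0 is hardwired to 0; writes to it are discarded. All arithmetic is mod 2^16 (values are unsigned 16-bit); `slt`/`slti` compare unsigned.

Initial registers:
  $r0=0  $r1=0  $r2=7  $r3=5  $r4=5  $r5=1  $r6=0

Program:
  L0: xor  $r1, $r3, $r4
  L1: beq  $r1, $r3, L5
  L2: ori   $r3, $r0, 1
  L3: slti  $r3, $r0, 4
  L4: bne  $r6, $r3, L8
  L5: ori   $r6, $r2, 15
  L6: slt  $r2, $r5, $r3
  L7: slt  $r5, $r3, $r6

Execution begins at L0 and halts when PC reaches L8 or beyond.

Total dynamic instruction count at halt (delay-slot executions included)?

6

PC=0  xor  $r1, $r3, $r4     | $r0=0 $r1=0 $r2=7 $r3=5 $r4=5 $r5=1 $r6=0
PC=1  beq  $r1, $r3, L5      | $r0=0 $r1=0 $r2=7 $r3=5 $r4=5 $r5=1 $r6=0  [not taken]
PC=2  ori   $r3, $r0, 1      | $r0=0 $r1=0 $r2=7 $r3=1 $r4=5 $r5=1 $r6=0
PC=3  slti  $r3, $r0, 4      | $r0=0 $r1=0 $r2=7 $r3=1 $r4=5 $r5=1 $r6=0
PC=4  bne  $r6, $r3, L8      | $r0=0 $r1=0 $r2=7 $r3=1 $r4=5 $r5=1 $r6=0  [TAKEN]
PC=5  ori   $r6, $r2, 15     | $r0=0 $r1=0 $r2=7 $r3=1 $r4=5 $r5=1 $r6=15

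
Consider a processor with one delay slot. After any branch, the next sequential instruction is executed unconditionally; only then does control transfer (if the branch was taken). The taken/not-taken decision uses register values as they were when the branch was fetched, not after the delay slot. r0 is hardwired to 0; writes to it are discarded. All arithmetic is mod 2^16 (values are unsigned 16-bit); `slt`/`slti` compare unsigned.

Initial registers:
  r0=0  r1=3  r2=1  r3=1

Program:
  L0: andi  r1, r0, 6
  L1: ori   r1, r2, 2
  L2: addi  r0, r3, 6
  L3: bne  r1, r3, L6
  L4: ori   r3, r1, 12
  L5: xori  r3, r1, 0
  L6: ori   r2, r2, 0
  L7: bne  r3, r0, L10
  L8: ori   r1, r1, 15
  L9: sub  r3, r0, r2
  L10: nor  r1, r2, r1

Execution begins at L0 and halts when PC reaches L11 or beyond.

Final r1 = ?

65520

#0 andi  r1, r0, 6 ; 0/0/1/1
#1 ori   r1, r2, 2 ; 0/3/1/1
#2 addi  r0, r3, 6 ; 0/3/1/1
#3 bne  r1, r3, L6 ; 0/3/1/1 ; →target
#4 ori   r3, r1, 12 ; 0/3/1/15
#6 ori   r2, r2, 0 ; 0/3/1/15
#7 bne  r3, r0, L10 ; 0/3/1/15 ; →target
#8 ori   r1, r1, 15 ; 0/15/1/15
#10 nor  r1, r2, r1 ; 0/65520/1/15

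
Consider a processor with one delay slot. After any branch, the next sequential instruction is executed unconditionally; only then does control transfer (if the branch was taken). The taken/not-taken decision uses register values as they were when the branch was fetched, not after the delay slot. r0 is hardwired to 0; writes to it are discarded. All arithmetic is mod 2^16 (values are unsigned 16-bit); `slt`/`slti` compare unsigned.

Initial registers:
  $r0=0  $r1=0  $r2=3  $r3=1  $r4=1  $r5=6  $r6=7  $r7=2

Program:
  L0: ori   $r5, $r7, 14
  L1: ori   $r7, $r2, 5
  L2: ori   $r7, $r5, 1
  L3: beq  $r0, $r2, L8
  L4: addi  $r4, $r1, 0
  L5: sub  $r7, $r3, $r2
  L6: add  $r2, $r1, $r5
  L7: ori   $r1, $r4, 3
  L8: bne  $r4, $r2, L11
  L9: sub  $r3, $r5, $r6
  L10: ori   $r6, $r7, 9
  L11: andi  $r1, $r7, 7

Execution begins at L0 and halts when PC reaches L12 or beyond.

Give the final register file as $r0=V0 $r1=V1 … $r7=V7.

PC=0  ori   $r5, $r7, 14     | $r0=0 $r1=0 $r2=3 $r3=1 $r4=1 $r5=14 $r6=7 $r7=2
PC=1  ori   $r7, $r2, 5      | $r0=0 $r1=0 $r2=3 $r3=1 $r4=1 $r5=14 $r6=7 $r7=7
PC=2  ori   $r7, $r5, 1      | $r0=0 $r1=0 $r2=3 $r3=1 $r4=1 $r5=14 $r6=7 $r7=15
PC=3  beq  $r0, $r2, L8      | $r0=0 $r1=0 $r2=3 $r3=1 $r4=1 $r5=14 $r6=7 $r7=15  [not taken]
PC=4  addi  $r4, $r1, 0      | $r0=0 $r1=0 $r2=3 $r3=1 $r4=0 $r5=14 $r6=7 $r7=15
PC=5  sub  $r7, $r3, $r2     | $r0=0 $r1=0 $r2=3 $r3=1 $r4=0 $r5=14 $r6=7 $r7=65534
PC=6  add  $r2, $r1, $r5     | $r0=0 $r1=0 $r2=14 $r3=1 $r4=0 $r5=14 $r6=7 $r7=65534
PC=7  ori   $r1, $r4, 3      | $r0=0 $r1=3 $r2=14 $r3=1 $r4=0 $r5=14 $r6=7 $r7=65534
PC=8  bne  $r4, $r2, L11     | $r0=0 $r1=3 $r2=14 $r3=1 $r4=0 $r5=14 $r6=7 $r7=65534  [TAKEN]
PC=9  sub  $r3, $r5, $r6     | $r0=0 $r1=3 $r2=14 $r3=7 $r4=0 $r5=14 $r6=7 $r7=65534
PC=11 andi  $r1, $r7, 7      | $r0=0 $r1=6 $r2=14 $r3=7 $r4=0 $r5=14 $r6=7 $r7=65534

$r0=0 $r1=6 $r2=14 $r3=7 $r4=0 $r5=14 $r6=7 $r7=65534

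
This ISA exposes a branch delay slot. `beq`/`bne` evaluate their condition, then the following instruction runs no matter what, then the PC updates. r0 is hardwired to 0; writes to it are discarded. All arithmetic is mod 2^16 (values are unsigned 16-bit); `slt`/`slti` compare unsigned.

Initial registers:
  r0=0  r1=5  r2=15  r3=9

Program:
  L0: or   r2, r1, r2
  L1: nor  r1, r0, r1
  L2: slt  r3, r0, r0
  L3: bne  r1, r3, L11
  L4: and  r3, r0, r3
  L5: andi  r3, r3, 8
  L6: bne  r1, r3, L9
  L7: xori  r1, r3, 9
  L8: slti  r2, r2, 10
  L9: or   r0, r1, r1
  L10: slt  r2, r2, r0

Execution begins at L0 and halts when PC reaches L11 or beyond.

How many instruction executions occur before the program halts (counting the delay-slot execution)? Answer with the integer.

[0] or   r2, r1, r2  →  {r0:0, r1:5, r2:15, r3:9}
[1] nor  r1, r0, r1  →  {r0:0, r1:65530, r2:15, r3:9}
[2] slt  r3, r0, r0  →  {r0:0, r1:65530, r2:15, r3:0}
[3] bne  r1, r3, L11  →  {r0:0, r1:65530, r2:15, r3:0}  ⟨branch taken⟩
[4] and  r3, r0, r3  →  {r0:0, r1:65530, r2:15, r3:0}

5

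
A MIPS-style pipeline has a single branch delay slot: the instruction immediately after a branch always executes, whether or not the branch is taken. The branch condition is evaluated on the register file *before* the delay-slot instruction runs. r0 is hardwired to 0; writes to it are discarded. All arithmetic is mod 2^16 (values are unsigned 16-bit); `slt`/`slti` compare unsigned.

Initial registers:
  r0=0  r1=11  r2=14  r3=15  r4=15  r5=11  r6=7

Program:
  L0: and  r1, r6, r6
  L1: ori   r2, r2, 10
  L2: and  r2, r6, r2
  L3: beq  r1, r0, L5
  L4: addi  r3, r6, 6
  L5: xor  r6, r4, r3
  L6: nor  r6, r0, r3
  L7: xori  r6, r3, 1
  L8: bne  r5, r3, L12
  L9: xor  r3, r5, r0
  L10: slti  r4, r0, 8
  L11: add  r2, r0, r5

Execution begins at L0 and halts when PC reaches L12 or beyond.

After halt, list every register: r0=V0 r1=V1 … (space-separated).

r0=0 r1=7 r2=6 r3=11 r4=15 r5=11 r6=12

  step pc=0: and  r1, r6, r6  regs=(0,7,14,15,15,11,7)
  step pc=1: ori   r2, r2, 10  regs=(0,7,14,15,15,11,7)
  step pc=2: and  r2, r6, r2  regs=(0,7,6,15,15,11,7)
  step pc=3: beq  r1, r0, L5  cond=F  regs=(0,7,6,15,15,11,7)
  step pc=4: addi  r3, r6, 6  regs=(0,7,6,13,15,11,7)
  step pc=5: xor  r6, r4, r3  regs=(0,7,6,13,15,11,2)
  step pc=6: nor  r6, r0, r3  regs=(0,7,6,13,15,11,65522)
  step pc=7: xori  r6, r3, 1  regs=(0,7,6,13,15,11,12)
  step pc=8: bne  r5, r3, L12  cond=T  regs=(0,7,6,13,15,11,12)
  step pc=9: xor  r3, r5, r0  regs=(0,7,6,11,15,11,12)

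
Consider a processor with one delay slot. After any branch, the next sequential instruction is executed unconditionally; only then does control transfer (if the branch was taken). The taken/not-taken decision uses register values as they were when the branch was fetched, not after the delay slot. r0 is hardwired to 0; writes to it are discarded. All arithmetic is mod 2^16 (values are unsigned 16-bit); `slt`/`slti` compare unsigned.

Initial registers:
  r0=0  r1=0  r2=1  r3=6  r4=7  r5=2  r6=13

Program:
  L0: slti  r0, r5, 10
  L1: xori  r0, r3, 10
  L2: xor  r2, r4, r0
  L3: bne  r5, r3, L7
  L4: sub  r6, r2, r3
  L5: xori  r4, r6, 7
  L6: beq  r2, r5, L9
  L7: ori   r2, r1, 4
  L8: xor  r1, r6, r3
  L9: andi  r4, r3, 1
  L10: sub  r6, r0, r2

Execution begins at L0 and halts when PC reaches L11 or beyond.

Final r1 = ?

7

  step pc=0: slti  r0, r5, 10  regs=(0,0,1,6,7,2,13)
  step pc=1: xori  r0, r3, 10  regs=(0,0,1,6,7,2,13)
  step pc=2: xor  r2, r4, r0  regs=(0,0,7,6,7,2,13)
  step pc=3: bne  r5, r3, L7  cond=T  regs=(0,0,7,6,7,2,13)
  step pc=4: sub  r6, r2, r3  regs=(0,0,7,6,7,2,1)
  step pc=7: ori   r2, r1, 4  regs=(0,0,4,6,7,2,1)
  step pc=8: xor  r1, r6, r3  regs=(0,7,4,6,7,2,1)
  step pc=9: andi  r4, r3, 1  regs=(0,7,4,6,0,2,1)
  step pc=10: sub  r6, r0, r2  regs=(0,7,4,6,0,2,65532)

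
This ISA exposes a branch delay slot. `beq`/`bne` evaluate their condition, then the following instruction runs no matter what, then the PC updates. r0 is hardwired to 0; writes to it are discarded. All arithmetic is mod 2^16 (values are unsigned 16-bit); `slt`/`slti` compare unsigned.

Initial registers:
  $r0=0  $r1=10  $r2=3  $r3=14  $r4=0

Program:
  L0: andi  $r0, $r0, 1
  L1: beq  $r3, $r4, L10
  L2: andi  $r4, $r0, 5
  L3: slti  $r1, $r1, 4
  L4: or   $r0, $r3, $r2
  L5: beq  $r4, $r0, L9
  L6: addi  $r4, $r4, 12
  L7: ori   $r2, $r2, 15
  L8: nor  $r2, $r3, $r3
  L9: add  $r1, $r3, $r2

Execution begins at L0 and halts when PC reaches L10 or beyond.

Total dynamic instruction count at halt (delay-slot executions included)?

8

  step pc=0: andi  $r0, $r0, 1  regs=(0,10,3,14,0)
  step pc=1: beq  $r3, $r4, L10  cond=F  regs=(0,10,3,14,0)
  step pc=2: andi  $r4, $r0, 5  regs=(0,10,3,14,0)
  step pc=3: slti  $r1, $r1, 4  regs=(0,0,3,14,0)
  step pc=4: or   $r0, $r3, $r2  regs=(0,0,3,14,0)
  step pc=5: beq  $r4, $r0, L9  cond=T  regs=(0,0,3,14,0)
  step pc=6: addi  $r4, $r4, 12  regs=(0,0,3,14,12)
  step pc=9: add  $r1, $r3, $r2  regs=(0,17,3,14,12)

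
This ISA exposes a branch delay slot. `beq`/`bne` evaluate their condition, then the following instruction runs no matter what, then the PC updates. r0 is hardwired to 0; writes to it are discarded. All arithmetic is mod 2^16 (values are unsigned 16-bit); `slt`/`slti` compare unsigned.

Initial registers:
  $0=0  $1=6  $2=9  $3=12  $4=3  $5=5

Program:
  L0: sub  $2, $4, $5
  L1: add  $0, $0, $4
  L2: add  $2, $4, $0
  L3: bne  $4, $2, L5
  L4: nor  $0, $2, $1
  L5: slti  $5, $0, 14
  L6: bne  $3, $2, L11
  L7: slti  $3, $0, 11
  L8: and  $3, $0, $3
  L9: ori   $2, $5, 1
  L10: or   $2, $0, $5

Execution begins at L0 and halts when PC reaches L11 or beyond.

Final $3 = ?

[0] sub  $2, $4, $5  →  {$0:0, $1:6, $2:65534, $3:12, $4:3, $5:5}
[1] add  $0, $0, $4  →  {$0:0, $1:6, $2:65534, $3:12, $4:3, $5:5}
[2] add  $2, $4, $0  →  {$0:0, $1:6, $2:3, $3:12, $4:3, $5:5}
[3] bne  $4, $2, L5  →  {$0:0, $1:6, $2:3, $3:12, $4:3, $5:5}  ⟨branch fallthrough⟩
[4] nor  $0, $2, $1  →  {$0:0, $1:6, $2:3, $3:12, $4:3, $5:5}
[5] slti  $5, $0, 14  →  {$0:0, $1:6, $2:3, $3:12, $4:3, $5:1}
[6] bne  $3, $2, L11  →  {$0:0, $1:6, $2:3, $3:12, $4:3, $5:1}  ⟨branch taken⟩
[7] slti  $3, $0, 11  →  {$0:0, $1:6, $2:3, $3:1, $4:3, $5:1}

1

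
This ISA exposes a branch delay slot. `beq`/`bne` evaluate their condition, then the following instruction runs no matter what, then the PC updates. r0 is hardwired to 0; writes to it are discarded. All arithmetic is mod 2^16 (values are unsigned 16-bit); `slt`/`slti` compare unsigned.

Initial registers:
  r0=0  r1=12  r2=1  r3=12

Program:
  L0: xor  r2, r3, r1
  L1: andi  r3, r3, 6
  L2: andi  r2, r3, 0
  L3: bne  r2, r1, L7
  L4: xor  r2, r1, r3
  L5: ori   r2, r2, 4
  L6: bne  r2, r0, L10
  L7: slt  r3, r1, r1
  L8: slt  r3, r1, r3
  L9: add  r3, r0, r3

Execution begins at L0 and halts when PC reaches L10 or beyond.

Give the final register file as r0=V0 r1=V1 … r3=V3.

[0] xor  r2, r3, r1  →  {r0:0, r1:12, r2:0, r3:12}
[1] andi  r3, r3, 6  →  {r0:0, r1:12, r2:0, r3:4}
[2] andi  r2, r3, 0  →  {r0:0, r1:12, r2:0, r3:4}
[3] bne  r2, r1, L7  →  {r0:0, r1:12, r2:0, r3:4}  ⟨branch taken⟩
[4] xor  r2, r1, r3  →  {r0:0, r1:12, r2:8, r3:4}
[7] slt  r3, r1, r1  →  {r0:0, r1:12, r2:8, r3:0}
[8] slt  r3, r1, r3  →  {r0:0, r1:12, r2:8, r3:0}
[9] add  r3, r0, r3  →  {r0:0, r1:12, r2:8, r3:0}

r0=0 r1=12 r2=8 r3=0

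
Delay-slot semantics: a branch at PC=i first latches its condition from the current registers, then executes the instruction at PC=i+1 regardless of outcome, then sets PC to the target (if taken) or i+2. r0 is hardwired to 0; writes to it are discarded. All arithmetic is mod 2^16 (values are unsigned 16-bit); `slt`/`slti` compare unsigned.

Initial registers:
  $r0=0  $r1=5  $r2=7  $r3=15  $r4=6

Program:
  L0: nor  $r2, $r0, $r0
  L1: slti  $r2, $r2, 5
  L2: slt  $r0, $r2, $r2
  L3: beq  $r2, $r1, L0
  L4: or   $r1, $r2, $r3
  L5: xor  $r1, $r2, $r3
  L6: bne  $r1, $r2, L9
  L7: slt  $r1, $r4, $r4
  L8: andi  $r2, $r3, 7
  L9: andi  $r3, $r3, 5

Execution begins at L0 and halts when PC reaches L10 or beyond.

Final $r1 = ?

0

[0] nor  $r2, $r0, $r0  →  {$r0:0, $r1:5, $r2:65535, $r3:15, $r4:6}
[1] slti  $r2, $r2, 5  →  {$r0:0, $r1:5, $r2:0, $r3:15, $r4:6}
[2] slt  $r0, $r2, $r2  →  {$r0:0, $r1:5, $r2:0, $r3:15, $r4:6}
[3] beq  $r2, $r1, L0  →  {$r0:0, $r1:5, $r2:0, $r3:15, $r4:6}  ⟨branch fallthrough⟩
[4] or   $r1, $r2, $r3  →  {$r0:0, $r1:15, $r2:0, $r3:15, $r4:6}
[5] xor  $r1, $r2, $r3  →  {$r0:0, $r1:15, $r2:0, $r3:15, $r4:6}
[6] bne  $r1, $r2, L9  →  {$r0:0, $r1:15, $r2:0, $r3:15, $r4:6}  ⟨branch taken⟩
[7] slt  $r1, $r4, $r4  →  {$r0:0, $r1:0, $r2:0, $r3:15, $r4:6}
[9] andi  $r3, $r3, 5  →  {$r0:0, $r1:0, $r2:0, $r3:5, $r4:6}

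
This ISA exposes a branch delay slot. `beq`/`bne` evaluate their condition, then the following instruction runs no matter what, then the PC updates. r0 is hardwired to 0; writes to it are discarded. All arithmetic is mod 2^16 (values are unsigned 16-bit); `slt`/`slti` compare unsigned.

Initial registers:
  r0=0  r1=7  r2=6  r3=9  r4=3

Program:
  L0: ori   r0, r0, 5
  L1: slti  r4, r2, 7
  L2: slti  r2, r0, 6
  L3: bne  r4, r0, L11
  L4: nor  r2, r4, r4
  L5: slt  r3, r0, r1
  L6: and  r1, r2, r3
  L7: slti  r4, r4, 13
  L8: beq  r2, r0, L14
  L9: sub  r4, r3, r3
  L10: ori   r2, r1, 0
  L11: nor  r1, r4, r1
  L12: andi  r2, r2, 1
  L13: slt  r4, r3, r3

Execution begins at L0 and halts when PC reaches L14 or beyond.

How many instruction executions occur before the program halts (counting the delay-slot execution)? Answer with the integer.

  step pc=0: ori   r0, r0, 5  regs=(0,7,6,9,3)
  step pc=1: slti  r4, r2, 7  regs=(0,7,6,9,1)
  step pc=2: slti  r2, r0, 6  regs=(0,7,1,9,1)
  step pc=3: bne  r4, r0, L11  cond=T  regs=(0,7,1,9,1)
  step pc=4: nor  r2, r4, r4  regs=(0,7,65534,9,1)
  step pc=11: nor  r1, r4, r1  regs=(0,65528,65534,9,1)
  step pc=12: andi  r2, r2, 1  regs=(0,65528,0,9,1)
  step pc=13: slt  r4, r3, r3  regs=(0,65528,0,9,0)

8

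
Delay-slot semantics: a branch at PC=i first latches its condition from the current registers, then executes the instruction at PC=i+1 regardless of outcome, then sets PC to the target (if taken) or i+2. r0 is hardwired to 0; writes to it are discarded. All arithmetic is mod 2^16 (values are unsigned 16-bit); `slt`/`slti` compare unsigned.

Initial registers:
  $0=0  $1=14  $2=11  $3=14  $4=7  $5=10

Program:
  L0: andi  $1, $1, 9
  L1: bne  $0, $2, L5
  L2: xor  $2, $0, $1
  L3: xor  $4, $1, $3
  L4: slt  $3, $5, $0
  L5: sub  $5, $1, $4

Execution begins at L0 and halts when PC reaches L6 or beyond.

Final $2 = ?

PC=0  andi  $1, $1, 9        | $0=0 $1=8 $2=11 $3=14 $4=7 $5=10
PC=1  bne  $0, $2, L5        | $0=0 $1=8 $2=11 $3=14 $4=7 $5=10  [TAKEN]
PC=2  xor  $2, $0, $1        | $0=0 $1=8 $2=8 $3=14 $4=7 $5=10
PC=5  sub  $5, $1, $4        | $0=0 $1=8 $2=8 $3=14 $4=7 $5=1

8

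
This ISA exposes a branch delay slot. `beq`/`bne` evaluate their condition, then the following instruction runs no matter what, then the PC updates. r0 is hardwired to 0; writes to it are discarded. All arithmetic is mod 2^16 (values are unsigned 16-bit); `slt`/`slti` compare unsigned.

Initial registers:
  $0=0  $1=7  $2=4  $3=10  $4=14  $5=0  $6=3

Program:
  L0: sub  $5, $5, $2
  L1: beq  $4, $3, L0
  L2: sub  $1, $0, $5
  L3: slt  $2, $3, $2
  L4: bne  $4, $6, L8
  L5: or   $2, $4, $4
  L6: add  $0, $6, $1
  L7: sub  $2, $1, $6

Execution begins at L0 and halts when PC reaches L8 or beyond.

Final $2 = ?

14

  step pc=0: sub  $5, $5, $2  regs=(0,7,4,10,14,65532,3)
  step pc=1: beq  $4, $3, L0  cond=F  regs=(0,7,4,10,14,65532,3)
  step pc=2: sub  $1, $0, $5  regs=(0,4,4,10,14,65532,3)
  step pc=3: slt  $2, $3, $2  regs=(0,4,0,10,14,65532,3)
  step pc=4: bne  $4, $6, L8  cond=T  regs=(0,4,0,10,14,65532,3)
  step pc=5: or   $2, $4, $4  regs=(0,4,14,10,14,65532,3)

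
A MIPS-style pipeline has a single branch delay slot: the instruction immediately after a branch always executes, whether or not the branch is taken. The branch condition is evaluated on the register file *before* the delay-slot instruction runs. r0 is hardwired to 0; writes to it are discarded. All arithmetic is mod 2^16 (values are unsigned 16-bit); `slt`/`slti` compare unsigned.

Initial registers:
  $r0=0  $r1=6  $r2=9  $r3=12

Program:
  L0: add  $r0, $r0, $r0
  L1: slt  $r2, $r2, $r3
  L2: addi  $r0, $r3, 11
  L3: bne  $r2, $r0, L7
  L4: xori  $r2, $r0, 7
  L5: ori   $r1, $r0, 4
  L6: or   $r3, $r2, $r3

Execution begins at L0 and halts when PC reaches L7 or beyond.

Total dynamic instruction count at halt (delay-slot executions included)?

  step pc=0: add  $r0, $r0, $r0  regs=(0,6,9,12)
  step pc=1: slt  $r2, $r2, $r3  regs=(0,6,1,12)
  step pc=2: addi  $r0, $r3, 11  regs=(0,6,1,12)
  step pc=3: bne  $r2, $r0, L7  cond=T  regs=(0,6,1,12)
  step pc=4: xori  $r2, $r0, 7  regs=(0,6,7,12)

5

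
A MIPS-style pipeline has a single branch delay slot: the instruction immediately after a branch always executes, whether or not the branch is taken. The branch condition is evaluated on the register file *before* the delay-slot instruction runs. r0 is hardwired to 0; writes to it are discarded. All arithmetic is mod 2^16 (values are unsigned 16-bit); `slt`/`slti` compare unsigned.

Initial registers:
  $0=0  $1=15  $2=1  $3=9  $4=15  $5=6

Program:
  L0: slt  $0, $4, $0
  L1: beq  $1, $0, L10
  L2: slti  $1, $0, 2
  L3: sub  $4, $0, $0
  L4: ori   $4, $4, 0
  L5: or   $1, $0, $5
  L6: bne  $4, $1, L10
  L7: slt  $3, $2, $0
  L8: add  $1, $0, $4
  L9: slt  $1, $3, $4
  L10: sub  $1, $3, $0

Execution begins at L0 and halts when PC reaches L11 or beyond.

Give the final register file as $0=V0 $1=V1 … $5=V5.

$0=0 $1=0 $2=1 $3=0 $4=0 $5=6

[0] slt  $0, $4, $0  →  {$0:0, $1:15, $2:1, $3:9, $4:15, $5:6}
[1] beq  $1, $0, L10  →  {$0:0, $1:15, $2:1, $3:9, $4:15, $5:6}  ⟨branch fallthrough⟩
[2] slti  $1, $0, 2  →  {$0:0, $1:1, $2:1, $3:9, $4:15, $5:6}
[3] sub  $4, $0, $0  →  {$0:0, $1:1, $2:1, $3:9, $4:0, $5:6}
[4] ori   $4, $4, 0  →  {$0:0, $1:1, $2:1, $3:9, $4:0, $5:6}
[5] or   $1, $0, $5  →  {$0:0, $1:6, $2:1, $3:9, $4:0, $5:6}
[6] bne  $4, $1, L10  →  {$0:0, $1:6, $2:1, $3:9, $4:0, $5:6}  ⟨branch taken⟩
[7] slt  $3, $2, $0  →  {$0:0, $1:6, $2:1, $3:0, $4:0, $5:6}
[10] sub  $1, $3, $0  →  {$0:0, $1:0, $2:1, $3:0, $4:0, $5:6}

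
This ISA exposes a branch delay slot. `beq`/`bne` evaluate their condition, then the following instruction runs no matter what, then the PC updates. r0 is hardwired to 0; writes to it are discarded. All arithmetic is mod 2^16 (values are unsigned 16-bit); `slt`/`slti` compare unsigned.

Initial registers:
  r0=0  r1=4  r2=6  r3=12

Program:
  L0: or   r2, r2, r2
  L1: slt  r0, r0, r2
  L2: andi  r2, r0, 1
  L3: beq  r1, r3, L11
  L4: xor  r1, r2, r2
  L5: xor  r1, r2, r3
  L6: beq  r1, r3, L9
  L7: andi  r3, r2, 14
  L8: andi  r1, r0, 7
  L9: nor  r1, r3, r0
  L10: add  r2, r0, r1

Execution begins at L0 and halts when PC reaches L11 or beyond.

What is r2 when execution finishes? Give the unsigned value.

PC=0  or   r2, r2, r2        | r0=0 r1=4 r2=6 r3=12
PC=1  slt  r0, r0, r2        | r0=0 r1=4 r2=6 r3=12
PC=2  andi  r2, r0, 1        | r0=0 r1=4 r2=0 r3=12
PC=3  beq  r1, r3, L11       | r0=0 r1=4 r2=0 r3=12  [not taken]
PC=4  xor  r1, r2, r2        | r0=0 r1=0 r2=0 r3=12
PC=5  xor  r1, r2, r3        | r0=0 r1=12 r2=0 r3=12
PC=6  beq  r1, r3, L9        | r0=0 r1=12 r2=0 r3=12  [TAKEN]
PC=7  andi  r3, r2, 14       | r0=0 r1=12 r2=0 r3=0
PC=9  nor  r1, r3, r0        | r0=0 r1=65535 r2=0 r3=0
PC=10 add  r2, r0, r1        | r0=0 r1=65535 r2=65535 r3=0

65535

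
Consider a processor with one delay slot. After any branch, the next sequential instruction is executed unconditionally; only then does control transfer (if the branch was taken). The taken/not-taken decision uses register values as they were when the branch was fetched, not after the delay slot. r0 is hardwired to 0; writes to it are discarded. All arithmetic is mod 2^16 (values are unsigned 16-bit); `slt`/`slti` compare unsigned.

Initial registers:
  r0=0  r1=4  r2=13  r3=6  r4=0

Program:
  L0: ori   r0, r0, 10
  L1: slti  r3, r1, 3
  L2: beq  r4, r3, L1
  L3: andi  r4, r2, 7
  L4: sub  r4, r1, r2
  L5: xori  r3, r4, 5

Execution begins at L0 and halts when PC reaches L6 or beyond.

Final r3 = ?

65522

[0] ori   r0, r0, 10  →  {r0:0, r1:4, r2:13, r3:6, r4:0}
[1] slti  r3, r1, 3  →  {r0:0, r1:4, r2:13, r3:0, r4:0}
[2] beq  r4, r3, L1  →  {r0:0, r1:4, r2:13, r3:0, r4:0}  ⟨branch taken⟩
[3] andi  r4, r2, 7  →  {r0:0, r1:4, r2:13, r3:0, r4:5}
[1] slti  r3, r1, 3  →  {r0:0, r1:4, r2:13, r3:0, r4:5}
[2] beq  r4, r3, L1  →  {r0:0, r1:4, r2:13, r3:0, r4:5}  ⟨branch fallthrough⟩
[3] andi  r4, r2, 7  →  {r0:0, r1:4, r2:13, r3:0, r4:5}
[4] sub  r4, r1, r2  →  {r0:0, r1:4, r2:13, r3:0, r4:65527}
[5] xori  r3, r4, 5  →  {r0:0, r1:4, r2:13, r3:65522, r4:65527}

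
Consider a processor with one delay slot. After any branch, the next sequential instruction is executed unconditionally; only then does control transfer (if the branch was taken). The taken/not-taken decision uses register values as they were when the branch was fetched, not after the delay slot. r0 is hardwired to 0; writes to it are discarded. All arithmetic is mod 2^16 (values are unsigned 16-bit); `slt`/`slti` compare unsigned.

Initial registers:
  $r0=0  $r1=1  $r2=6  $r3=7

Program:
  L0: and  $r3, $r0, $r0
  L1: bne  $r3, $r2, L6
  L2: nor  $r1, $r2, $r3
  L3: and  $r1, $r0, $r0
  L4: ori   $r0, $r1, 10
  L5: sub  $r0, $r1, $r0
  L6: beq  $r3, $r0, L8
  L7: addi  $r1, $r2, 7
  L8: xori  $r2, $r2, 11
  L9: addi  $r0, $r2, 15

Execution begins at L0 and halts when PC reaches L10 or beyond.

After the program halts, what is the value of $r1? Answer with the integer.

13

PC=0  and  $r3, $r0, $r0     | $r0=0 $r1=1 $r2=6 $r3=0
PC=1  bne  $r3, $r2, L6      | $r0=0 $r1=1 $r2=6 $r3=0  [TAKEN]
PC=2  nor  $r1, $r2, $r3     | $r0=0 $r1=65529 $r2=6 $r3=0
PC=6  beq  $r3, $r0, L8      | $r0=0 $r1=65529 $r2=6 $r3=0  [TAKEN]
PC=7  addi  $r1, $r2, 7      | $r0=0 $r1=13 $r2=6 $r3=0
PC=8  xori  $r2, $r2, 11     | $r0=0 $r1=13 $r2=13 $r3=0
PC=9  addi  $r0, $r2, 15     | $r0=0 $r1=13 $r2=13 $r3=0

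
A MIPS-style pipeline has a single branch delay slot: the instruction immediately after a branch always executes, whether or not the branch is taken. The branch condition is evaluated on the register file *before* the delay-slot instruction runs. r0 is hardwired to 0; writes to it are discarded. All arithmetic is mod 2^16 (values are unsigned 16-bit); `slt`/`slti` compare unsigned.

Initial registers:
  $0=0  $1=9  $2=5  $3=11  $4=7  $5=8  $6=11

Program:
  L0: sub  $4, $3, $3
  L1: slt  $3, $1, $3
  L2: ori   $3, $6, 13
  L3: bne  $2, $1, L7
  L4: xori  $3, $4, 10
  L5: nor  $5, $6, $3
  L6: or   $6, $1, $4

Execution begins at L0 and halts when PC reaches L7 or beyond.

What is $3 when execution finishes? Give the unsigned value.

10

[0] sub  $4, $3, $3  →  {$0:0, $1:9, $2:5, $3:11, $4:0, $5:8, $6:11}
[1] slt  $3, $1, $3  →  {$0:0, $1:9, $2:5, $3:1, $4:0, $5:8, $6:11}
[2] ori   $3, $6, 13  →  {$0:0, $1:9, $2:5, $3:15, $4:0, $5:8, $6:11}
[3] bne  $2, $1, L7  →  {$0:0, $1:9, $2:5, $3:15, $4:0, $5:8, $6:11}  ⟨branch taken⟩
[4] xori  $3, $4, 10  →  {$0:0, $1:9, $2:5, $3:10, $4:0, $5:8, $6:11}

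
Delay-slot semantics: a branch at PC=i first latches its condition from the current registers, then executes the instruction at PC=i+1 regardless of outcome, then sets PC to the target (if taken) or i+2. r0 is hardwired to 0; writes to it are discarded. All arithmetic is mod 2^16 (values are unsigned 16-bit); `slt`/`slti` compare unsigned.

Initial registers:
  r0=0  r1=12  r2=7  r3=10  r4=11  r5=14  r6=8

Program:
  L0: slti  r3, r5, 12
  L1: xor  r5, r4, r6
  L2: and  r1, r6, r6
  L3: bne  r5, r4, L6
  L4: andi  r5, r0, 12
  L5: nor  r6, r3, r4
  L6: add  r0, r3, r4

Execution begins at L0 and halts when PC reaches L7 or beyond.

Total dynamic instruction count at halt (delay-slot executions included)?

PC=0  slti  r3, r5, 12       | r0=0 r1=12 r2=7 r3=0 r4=11 r5=14 r6=8
PC=1  xor  r5, r4, r6        | r0=0 r1=12 r2=7 r3=0 r4=11 r5=3 r6=8
PC=2  and  r1, r6, r6        | r0=0 r1=8 r2=7 r3=0 r4=11 r5=3 r6=8
PC=3  bne  r5, r4, L6        | r0=0 r1=8 r2=7 r3=0 r4=11 r5=3 r6=8  [TAKEN]
PC=4  andi  r5, r0, 12       | r0=0 r1=8 r2=7 r3=0 r4=11 r5=0 r6=8
PC=6  add  r0, r3, r4        | r0=0 r1=8 r2=7 r3=0 r4=11 r5=0 r6=8

6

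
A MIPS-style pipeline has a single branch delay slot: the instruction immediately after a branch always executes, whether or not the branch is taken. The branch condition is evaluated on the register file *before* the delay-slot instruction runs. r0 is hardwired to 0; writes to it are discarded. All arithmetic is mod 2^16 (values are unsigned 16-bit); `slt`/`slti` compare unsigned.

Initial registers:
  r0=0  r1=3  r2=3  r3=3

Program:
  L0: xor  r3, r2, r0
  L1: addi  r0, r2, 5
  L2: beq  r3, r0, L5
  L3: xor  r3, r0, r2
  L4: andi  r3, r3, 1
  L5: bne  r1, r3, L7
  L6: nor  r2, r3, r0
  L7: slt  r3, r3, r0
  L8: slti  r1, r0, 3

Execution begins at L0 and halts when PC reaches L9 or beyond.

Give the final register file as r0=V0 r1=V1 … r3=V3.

r0=0 r1=1 r2=65534 r3=0

  step pc=0: xor  r3, r2, r0  regs=(0,3,3,3)
  step pc=1: addi  r0, r2, 5  regs=(0,3,3,3)
  step pc=2: beq  r3, r0, L5  cond=F  regs=(0,3,3,3)
  step pc=3: xor  r3, r0, r2  regs=(0,3,3,3)
  step pc=4: andi  r3, r3, 1  regs=(0,3,3,1)
  step pc=5: bne  r1, r3, L7  cond=T  regs=(0,3,3,1)
  step pc=6: nor  r2, r3, r0  regs=(0,3,65534,1)
  step pc=7: slt  r3, r3, r0  regs=(0,3,65534,0)
  step pc=8: slti  r1, r0, 3  regs=(0,1,65534,0)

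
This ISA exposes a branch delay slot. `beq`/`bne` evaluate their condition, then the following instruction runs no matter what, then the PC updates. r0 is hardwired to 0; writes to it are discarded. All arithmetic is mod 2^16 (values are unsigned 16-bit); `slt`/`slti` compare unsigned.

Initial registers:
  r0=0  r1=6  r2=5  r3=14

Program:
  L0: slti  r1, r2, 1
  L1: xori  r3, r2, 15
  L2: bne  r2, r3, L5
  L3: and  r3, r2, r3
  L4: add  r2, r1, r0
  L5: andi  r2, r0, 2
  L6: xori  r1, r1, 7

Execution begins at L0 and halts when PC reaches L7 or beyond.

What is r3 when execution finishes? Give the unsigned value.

0

  step pc=0: slti  r1, r2, 1  regs=(0,0,5,14)
  step pc=1: xori  r3, r2, 15  regs=(0,0,5,10)
  step pc=2: bne  r2, r3, L5  cond=T  regs=(0,0,5,10)
  step pc=3: and  r3, r2, r3  regs=(0,0,5,0)
  step pc=5: andi  r2, r0, 2  regs=(0,0,0,0)
  step pc=6: xori  r1, r1, 7  regs=(0,7,0,0)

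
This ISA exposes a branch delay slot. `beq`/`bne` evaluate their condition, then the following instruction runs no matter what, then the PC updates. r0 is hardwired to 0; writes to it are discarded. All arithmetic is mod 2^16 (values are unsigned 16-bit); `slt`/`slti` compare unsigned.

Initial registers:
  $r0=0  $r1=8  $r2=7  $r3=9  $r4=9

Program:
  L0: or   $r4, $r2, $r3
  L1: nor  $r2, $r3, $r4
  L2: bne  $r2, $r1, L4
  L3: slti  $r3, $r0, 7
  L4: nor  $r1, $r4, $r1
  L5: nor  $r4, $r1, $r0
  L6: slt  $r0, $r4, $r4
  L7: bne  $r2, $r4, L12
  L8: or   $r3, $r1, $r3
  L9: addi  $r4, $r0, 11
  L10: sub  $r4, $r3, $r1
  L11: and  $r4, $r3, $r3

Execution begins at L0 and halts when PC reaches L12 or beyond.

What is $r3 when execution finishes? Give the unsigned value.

[0] or   $r4, $r2, $r3  →  {$r0:0, $r1:8, $r2:7, $r3:9, $r4:15}
[1] nor  $r2, $r3, $r4  →  {$r0:0, $r1:8, $r2:65520, $r3:9, $r4:15}
[2] bne  $r2, $r1, L4  →  {$r0:0, $r1:8, $r2:65520, $r3:9, $r4:15}  ⟨branch taken⟩
[3] slti  $r3, $r0, 7  →  {$r0:0, $r1:8, $r2:65520, $r3:1, $r4:15}
[4] nor  $r1, $r4, $r1  →  {$r0:0, $r1:65520, $r2:65520, $r3:1, $r4:15}
[5] nor  $r4, $r1, $r0  →  {$r0:0, $r1:65520, $r2:65520, $r3:1, $r4:15}
[6] slt  $r0, $r4, $r4  →  {$r0:0, $r1:65520, $r2:65520, $r3:1, $r4:15}
[7] bne  $r2, $r4, L12  →  {$r0:0, $r1:65520, $r2:65520, $r3:1, $r4:15}  ⟨branch taken⟩
[8] or   $r3, $r1, $r3  →  {$r0:0, $r1:65520, $r2:65520, $r3:65521, $r4:15}

65521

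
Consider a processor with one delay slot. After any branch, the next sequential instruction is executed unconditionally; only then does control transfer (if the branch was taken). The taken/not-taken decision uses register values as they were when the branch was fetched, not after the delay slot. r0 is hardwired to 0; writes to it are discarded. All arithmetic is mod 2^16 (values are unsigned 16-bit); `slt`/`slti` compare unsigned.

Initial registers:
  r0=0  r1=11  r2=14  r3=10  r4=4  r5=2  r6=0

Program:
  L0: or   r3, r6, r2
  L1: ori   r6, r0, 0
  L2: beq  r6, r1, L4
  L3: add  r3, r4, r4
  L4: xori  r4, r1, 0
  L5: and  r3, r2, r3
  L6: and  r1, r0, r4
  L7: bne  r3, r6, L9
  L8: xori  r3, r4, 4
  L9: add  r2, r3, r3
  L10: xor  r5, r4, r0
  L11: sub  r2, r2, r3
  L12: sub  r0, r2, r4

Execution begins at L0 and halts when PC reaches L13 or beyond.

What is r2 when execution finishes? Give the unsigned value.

15

[0] or   r3, r6, r2  →  {r0:0, r1:11, r2:14, r3:14, r4:4, r5:2, r6:0}
[1] ori   r6, r0, 0  →  {r0:0, r1:11, r2:14, r3:14, r4:4, r5:2, r6:0}
[2] beq  r6, r1, L4  →  {r0:0, r1:11, r2:14, r3:14, r4:4, r5:2, r6:0}  ⟨branch fallthrough⟩
[3] add  r3, r4, r4  →  {r0:0, r1:11, r2:14, r3:8, r4:4, r5:2, r6:0}
[4] xori  r4, r1, 0  →  {r0:0, r1:11, r2:14, r3:8, r4:11, r5:2, r6:0}
[5] and  r3, r2, r3  →  {r0:0, r1:11, r2:14, r3:8, r4:11, r5:2, r6:0}
[6] and  r1, r0, r4  →  {r0:0, r1:0, r2:14, r3:8, r4:11, r5:2, r6:0}
[7] bne  r3, r6, L9  →  {r0:0, r1:0, r2:14, r3:8, r4:11, r5:2, r6:0}  ⟨branch taken⟩
[8] xori  r3, r4, 4  →  {r0:0, r1:0, r2:14, r3:15, r4:11, r5:2, r6:0}
[9] add  r2, r3, r3  →  {r0:0, r1:0, r2:30, r3:15, r4:11, r5:2, r6:0}
[10] xor  r5, r4, r0  →  {r0:0, r1:0, r2:30, r3:15, r4:11, r5:11, r6:0}
[11] sub  r2, r2, r3  →  {r0:0, r1:0, r2:15, r3:15, r4:11, r5:11, r6:0}
[12] sub  r0, r2, r4  →  {r0:0, r1:0, r2:15, r3:15, r4:11, r5:11, r6:0}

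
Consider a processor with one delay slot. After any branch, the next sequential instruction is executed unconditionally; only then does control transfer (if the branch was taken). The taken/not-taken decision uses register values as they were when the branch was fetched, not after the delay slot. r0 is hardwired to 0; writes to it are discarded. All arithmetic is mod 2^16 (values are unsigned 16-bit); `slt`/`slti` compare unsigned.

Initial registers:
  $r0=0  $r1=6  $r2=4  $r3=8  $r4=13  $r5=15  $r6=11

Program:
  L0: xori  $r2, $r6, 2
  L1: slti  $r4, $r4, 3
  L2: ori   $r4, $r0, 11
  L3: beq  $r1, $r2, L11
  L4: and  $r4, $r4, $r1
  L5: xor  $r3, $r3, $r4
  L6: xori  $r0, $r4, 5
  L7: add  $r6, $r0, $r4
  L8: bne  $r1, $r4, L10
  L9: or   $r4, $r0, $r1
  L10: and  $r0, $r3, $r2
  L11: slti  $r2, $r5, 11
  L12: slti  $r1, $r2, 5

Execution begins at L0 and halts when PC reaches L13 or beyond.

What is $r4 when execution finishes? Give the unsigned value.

6

#0 xori  $r2, $r6, 2 ; 0/6/9/8/13/15/11
#1 slti  $r4, $r4, 3 ; 0/6/9/8/0/15/11
#2 ori   $r4, $r0, 11 ; 0/6/9/8/11/15/11
#3 beq  $r1, $r2, L11 ; 0/6/9/8/11/15/11 ; →fallthru
#4 and  $r4, $r4, $r1 ; 0/6/9/8/2/15/11
#5 xor  $r3, $r3, $r4 ; 0/6/9/10/2/15/11
#6 xori  $r0, $r4, 5 ; 0/6/9/10/2/15/11
#7 add  $r6, $r0, $r4 ; 0/6/9/10/2/15/2
#8 bne  $r1, $r4, L10 ; 0/6/9/10/2/15/2 ; →target
#9 or   $r4, $r0, $r1 ; 0/6/9/10/6/15/2
#10 and  $r0, $r3, $r2 ; 0/6/9/10/6/15/2
#11 slti  $r2, $r5, 11 ; 0/6/0/10/6/15/2
#12 slti  $r1, $r2, 5 ; 0/1/0/10/6/15/2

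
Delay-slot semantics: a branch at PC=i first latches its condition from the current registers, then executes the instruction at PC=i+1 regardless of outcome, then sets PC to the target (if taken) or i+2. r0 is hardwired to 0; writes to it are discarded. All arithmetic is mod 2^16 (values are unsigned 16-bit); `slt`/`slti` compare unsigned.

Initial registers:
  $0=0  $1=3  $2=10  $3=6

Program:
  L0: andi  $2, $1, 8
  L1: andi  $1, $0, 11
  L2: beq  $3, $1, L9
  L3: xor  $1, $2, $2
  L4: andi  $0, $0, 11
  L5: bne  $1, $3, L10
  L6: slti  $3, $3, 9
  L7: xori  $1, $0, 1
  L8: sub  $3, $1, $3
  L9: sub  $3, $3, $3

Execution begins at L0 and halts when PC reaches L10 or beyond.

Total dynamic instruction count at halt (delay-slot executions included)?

PC=0  andi  $2, $1, 8        | $0=0 $1=3 $2=0 $3=6
PC=1  andi  $1, $0, 11       | $0=0 $1=0 $2=0 $3=6
PC=2  beq  $3, $1, L9        | $0=0 $1=0 $2=0 $3=6  [not taken]
PC=3  xor  $1, $2, $2        | $0=0 $1=0 $2=0 $3=6
PC=4  andi  $0, $0, 11       | $0=0 $1=0 $2=0 $3=6
PC=5  bne  $1, $3, L10       | $0=0 $1=0 $2=0 $3=6  [TAKEN]
PC=6  slti  $3, $3, 9        | $0=0 $1=0 $2=0 $3=1

7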